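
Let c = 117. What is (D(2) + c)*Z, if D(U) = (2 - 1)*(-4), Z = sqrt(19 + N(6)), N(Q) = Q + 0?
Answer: 565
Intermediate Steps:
N(Q) = Q
Z = 5 (Z = sqrt(19 + 6) = sqrt(25) = 5)
D(U) = -4 (D(U) = 1*(-4) = -4)
(D(2) + c)*Z = (-4 + 117)*5 = 113*5 = 565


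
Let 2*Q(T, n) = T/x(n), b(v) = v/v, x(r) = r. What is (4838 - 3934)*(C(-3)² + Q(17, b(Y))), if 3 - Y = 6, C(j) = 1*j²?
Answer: 80908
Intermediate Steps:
C(j) = j²
Y = -3 (Y = 3 - 1*6 = 3 - 6 = -3)
b(v) = 1
Q(T, n) = T/(2*n) (Q(T, n) = (T/n)/2 = T/(2*n))
(4838 - 3934)*(C(-3)² + Q(17, b(Y))) = (4838 - 3934)*(((-3)²)² + (½)*17/1) = 904*(9² + (½)*17*1) = 904*(81 + 17/2) = 904*(179/2) = 80908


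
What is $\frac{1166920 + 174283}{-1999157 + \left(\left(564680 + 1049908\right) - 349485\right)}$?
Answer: $- \frac{1341203}{734054} \approx -1.8271$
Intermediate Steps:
$\frac{1166920 + 174283}{-1999157 + \left(\left(564680 + 1049908\right) - 349485\right)} = \frac{1341203}{-1999157 + \left(1614588 - 349485\right)} = \frac{1341203}{-1999157 + 1265103} = \frac{1341203}{-734054} = 1341203 \left(- \frac{1}{734054}\right) = - \frac{1341203}{734054}$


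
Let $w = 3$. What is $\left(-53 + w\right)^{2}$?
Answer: $2500$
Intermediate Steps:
$\left(-53 + w\right)^{2} = \left(-53 + 3\right)^{2} = \left(-50\right)^{2} = 2500$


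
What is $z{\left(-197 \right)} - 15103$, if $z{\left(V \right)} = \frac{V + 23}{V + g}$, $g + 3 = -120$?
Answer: $- \frac{2416393}{160} \approx -15102.0$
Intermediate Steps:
$g = -123$ ($g = -3 - 120 = -123$)
$z{\left(V \right)} = \frac{23 + V}{-123 + V}$ ($z{\left(V \right)} = \frac{V + 23}{V - 123} = \frac{23 + V}{-123 + V}$)
$z{\left(-197 \right)} - 15103 = \frac{23 - 197}{-123 - 197} - 15103 = \frac{1}{-320} \left(-174\right) - 15103 = \left(- \frac{1}{320}\right) \left(-174\right) - 15103 = \frac{87}{160} - 15103 = - \frac{2416393}{160}$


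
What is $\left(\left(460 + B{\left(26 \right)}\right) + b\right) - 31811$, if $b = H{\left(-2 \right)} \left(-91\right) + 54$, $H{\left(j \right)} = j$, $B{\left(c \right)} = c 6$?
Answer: $-30959$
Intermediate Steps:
$B{\left(c \right)} = 6 c$
$b = 236$ ($b = \left(-2\right) \left(-91\right) + 54 = 182 + 54 = 236$)
$\left(\left(460 + B{\left(26 \right)}\right) + b\right) - 31811 = \left(\left(460 + 6 \cdot 26\right) + 236\right) - 31811 = \left(\left(460 + 156\right) + 236\right) - 31811 = \left(616 + 236\right) - 31811 = 852 - 31811 = -30959$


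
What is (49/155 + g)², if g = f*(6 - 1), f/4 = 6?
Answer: 347785201/24025 ≈ 14476.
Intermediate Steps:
f = 24 (f = 4*6 = 24)
g = 120 (g = 24*(6 - 1) = 24*5 = 120)
(49/155 + g)² = (49/155 + 120)² = (18649/155)² = 347785201/24025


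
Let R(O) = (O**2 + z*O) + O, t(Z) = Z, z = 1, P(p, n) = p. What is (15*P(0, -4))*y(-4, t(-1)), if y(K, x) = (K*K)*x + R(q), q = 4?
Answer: 0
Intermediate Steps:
R(O) = O**2 + 2*O (R(O) = (O**2 + 1*O) + O = (O**2 + O) + O = (O + O**2) + O = O**2 + 2*O)
y(K, x) = 24 + x*K**2 (y(K, x) = (K*K)*x + 4*(2 + 4) = K**2*x + 4*6 = x*K**2 + 24 = 24 + x*K**2)
(15*P(0, -4))*y(-4, t(-1)) = (15*0)*(24 - 1*(-4)**2) = 0*(24 - 1*16) = 0*(24 - 16) = 0*8 = 0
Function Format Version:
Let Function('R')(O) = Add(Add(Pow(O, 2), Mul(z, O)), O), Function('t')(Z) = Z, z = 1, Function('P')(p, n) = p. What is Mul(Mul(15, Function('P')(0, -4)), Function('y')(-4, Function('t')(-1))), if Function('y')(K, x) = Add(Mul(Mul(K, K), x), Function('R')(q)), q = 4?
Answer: 0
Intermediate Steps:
Function('R')(O) = Add(Pow(O, 2), Mul(2, O)) (Function('R')(O) = Add(Add(Pow(O, 2), Mul(1, O)), O) = Add(Add(Pow(O, 2), O), O) = Add(Add(O, Pow(O, 2)), O) = Add(Pow(O, 2), Mul(2, O)))
Function('y')(K, x) = Add(24, Mul(x, Pow(K, 2))) (Function('y')(K, x) = Add(Mul(Mul(K, K), x), Mul(4, Add(2, 4))) = Add(Mul(Pow(K, 2), x), Mul(4, 6)) = Add(Mul(x, Pow(K, 2)), 24) = Add(24, Mul(x, Pow(K, 2))))
Mul(Mul(15, Function('P')(0, -4)), Function('y')(-4, Function('t')(-1))) = Mul(Mul(15, 0), Add(24, Mul(-1, Pow(-4, 2)))) = Mul(0, Add(24, Mul(-1, 16))) = Mul(0, Add(24, -16)) = Mul(0, 8) = 0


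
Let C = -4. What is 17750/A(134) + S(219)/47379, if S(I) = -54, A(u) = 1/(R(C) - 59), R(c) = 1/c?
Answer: -33218601411/31586 ≈ -1.0517e+6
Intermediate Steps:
R(c) = 1/c
A(u) = -4/237 (A(u) = 1/(1/(-4) - 59) = 1/(-¼ - 59) = 1/(-237/4) = -4/237)
17750/A(134) + S(219)/47379 = 17750/(-4/237) - 54/47379 = 17750*(-237/4) - 54*1/47379 = -2103375/2 - 18/15793 = -33218601411/31586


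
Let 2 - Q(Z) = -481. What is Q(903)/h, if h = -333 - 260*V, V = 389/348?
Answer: -42021/54256 ≈ -0.77450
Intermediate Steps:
V = 389/348 (V = 389*(1/348) = 389/348 ≈ 1.1178)
Q(Z) = 483 (Q(Z) = 2 - 1*(-481) = 2 + 481 = 483)
h = -54256/87 (h = -333 - 260*389/348 = -333 - 25285/87 = -54256/87 ≈ -623.63)
Q(903)/h = 483/(-54256/87) = 483*(-87/54256) = -42021/54256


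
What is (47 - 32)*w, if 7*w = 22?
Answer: 330/7 ≈ 47.143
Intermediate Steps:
w = 22/7 (w = (⅐)*22 = 22/7 ≈ 3.1429)
(47 - 32)*w = (47 - 32)*(22/7) = 15*(22/7) = 330/7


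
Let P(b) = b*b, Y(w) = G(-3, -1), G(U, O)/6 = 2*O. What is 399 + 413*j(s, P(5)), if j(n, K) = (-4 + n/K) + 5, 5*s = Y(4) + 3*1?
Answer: 97783/125 ≈ 782.26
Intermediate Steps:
G(U, O) = 12*O (G(U, O) = 6*(2*O) = 12*O)
Y(w) = -12 (Y(w) = 12*(-1) = -12)
P(b) = b²
s = -9/5 (s = (-12 + 3*1)/5 = (-12 + 3)/5 = (⅕)*(-9) = -9/5 ≈ -1.8000)
j(n, K) = 1 + n/K
399 + 413*j(s, P(5)) = 399 + 413*((5² - 9/5)/(5²)) = 399 + 413*((25 - 9/5)/25) = 399 + 413*((1/25)*(116/5)) = 399 + 413*(116/125) = 399 + 47908/125 = 97783/125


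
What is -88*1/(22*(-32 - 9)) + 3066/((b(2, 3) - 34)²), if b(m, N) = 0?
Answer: 65165/23698 ≈ 2.7498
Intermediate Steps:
-88*1/(22*(-32 - 9)) + 3066/((b(2, 3) - 34)²) = -88*1/(22*(-32 - 9)) + 3066/((0 - 34)²) = -88/((-41*22)) + 3066/((-34)²) = -88/(-902) + 3066/1156 = -88*(-1/902) + 3066*(1/1156) = 4/41 + 1533/578 = 65165/23698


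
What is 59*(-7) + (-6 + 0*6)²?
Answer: -377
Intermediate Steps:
59*(-7) + (-6 + 0*6)² = -413 + (-6 + 0)² = -413 + (-6)² = -413 + 36 = -377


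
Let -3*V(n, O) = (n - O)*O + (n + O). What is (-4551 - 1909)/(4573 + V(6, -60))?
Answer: -6460/5911 ≈ -1.0929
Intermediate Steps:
V(n, O) = -O/3 - n/3 - O*(n - O)/3 (V(n, O) = -((n - O)*O + (n + O))/3 = -(O*(n - O) + (O + n))/3 = -(O + n + O*(n - O))/3 = -O/3 - n/3 - O*(n - O)/3)
(-4551 - 1909)/(4573 + V(6, -60)) = (-4551 - 1909)/(4573 + (-1/3*(-60) - 1/3*6 + (1/3)*(-60)**2 - 1/3*(-60)*6)) = -6460/(4573 + (20 - 2 + (1/3)*3600 + 120)) = -6460/(4573 + (20 - 2 + 1200 + 120)) = -6460/(4573 + 1338) = -6460/5911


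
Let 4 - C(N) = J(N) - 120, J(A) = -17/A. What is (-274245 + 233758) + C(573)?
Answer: -23127982/573 ≈ -40363.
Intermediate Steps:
C(N) = 124 + 17/N (C(N) = 4 - (-17/N - 120) = 4 - (-120 - 17/N) = 4 + (120 + 17/N) = 124 + 17/N)
(-274245 + 233758) + C(573) = (-274245 + 233758) + (124 + 17/573) = -40487 + (124 + 17*(1/573)) = -40487 + (124 + 17/573) = -40487 + 71069/573 = -23127982/573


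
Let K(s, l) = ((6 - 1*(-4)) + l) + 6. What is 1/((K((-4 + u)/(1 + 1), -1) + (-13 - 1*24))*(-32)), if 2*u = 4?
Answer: 1/704 ≈ 0.0014205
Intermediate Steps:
u = 2 (u = (½)*4 = 2)
K(s, l) = 16 + l (K(s, l) = ((6 + 4) + l) + 6 = (10 + l) + 6 = 16 + l)
1/((K((-4 + u)/(1 + 1), -1) + (-13 - 1*24))*(-32)) = 1/(((16 - 1) + (-13 - 1*24))*(-32)) = 1/((15 + (-13 - 24))*(-32)) = 1/((15 - 37)*(-32)) = 1/(-22*(-32)) = 1/704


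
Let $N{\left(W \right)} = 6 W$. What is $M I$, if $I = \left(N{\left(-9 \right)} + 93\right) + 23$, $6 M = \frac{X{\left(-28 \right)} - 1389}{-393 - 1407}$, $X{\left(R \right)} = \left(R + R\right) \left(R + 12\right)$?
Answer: $\frac{15283}{5400} \approx 2.8302$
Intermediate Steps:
$X{\left(R \right)} = 2 R \left(12 + R\right)$
$M = \frac{493}{10800}$ ($M = \frac{\left(2 \left(-28\right) \left(12 - 28\right) - 1389\right) \frac{1}{-393 - 1407}}{6} = \frac{\left(2 \left(-28\right) \left(-16\right) - 1389\right) \frac{1}{-1800}}{6} = \frac{\left(896 - 1389\right) \left(- \frac{1}{1800}\right)}{6} = \frac{\left(-493\right) \left(- \frac{1}{1800}\right)}{6} = \frac{1}{6} \cdot \frac{493}{1800} = \frac{493}{10800} \approx 0.045648$)
$I = 62$ ($I = \left(6 \left(-9\right) + 93\right) + 23 = \left(-54 + 93\right) + 23 = 39 + 23 = 62$)
$M I = \frac{493}{10800} \cdot 62 = \frac{15283}{5400}$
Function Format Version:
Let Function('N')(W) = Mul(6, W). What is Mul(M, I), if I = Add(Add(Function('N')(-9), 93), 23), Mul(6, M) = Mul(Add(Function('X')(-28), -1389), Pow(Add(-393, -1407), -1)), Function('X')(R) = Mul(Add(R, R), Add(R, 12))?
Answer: Rational(15283, 5400) ≈ 2.8302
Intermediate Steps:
Function('X')(R) = Mul(2, R, Add(12, R)) (Function('X')(R) = Mul(Mul(2, R), Add(12, R)) = Mul(2, R, Add(12, R)))
M = Rational(493, 10800) (M = Mul(Rational(1, 6), Mul(Add(Mul(2, -28, Add(12, -28)), -1389), Pow(Add(-393, -1407), -1))) = Mul(Rational(1, 6), Mul(Add(Mul(2, -28, -16), -1389), Pow(-1800, -1))) = Mul(Rational(1, 6), Mul(Add(896, -1389), Rational(-1, 1800))) = Mul(Rational(1, 6), Mul(-493, Rational(-1, 1800))) = Mul(Rational(1, 6), Rational(493, 1800)) = Rational(493, 10800) ≈ 0.045648)
I = 62 (I = Add(Add(Mul(6, -9), 93), 23) = Add(Add(-54, 93), 23) = Add(39, 23) = 62)
Mul(M, I) = Mul(Rational(493, 10800), 62) = Rational(15283, 5400)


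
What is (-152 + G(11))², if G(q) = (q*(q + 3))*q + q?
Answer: 2411809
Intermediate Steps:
G(q) = q + q²*(3 + q) (G(q) = (q*(3 + q))*q + q = q²*(3 + q) + q = q + q²*(3 + q))
(-152 + G(11))² = (-152 + 11*(1 + 11² + 3*11))² = (-152 + 11*(1 + 121 + 33))² = (-152 + 11*155)² = (-152 + 1705)² = 1553² = 2411809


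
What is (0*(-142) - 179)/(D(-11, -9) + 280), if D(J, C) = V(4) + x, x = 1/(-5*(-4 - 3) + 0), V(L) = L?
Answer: -6265/9941 ≈ -0.63022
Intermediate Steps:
x = 1/35 (x = 1/(-5*(-7) + 0) = 1/(35 + 0) = 1/35 ≈ 0.028571)
D(J, C) = 141/35 (D(J, C) = 4 + 1/35 = 141/35)
(0*(-142) - 179)/(D(-11, -9) + 280) = (0*(-142) - 179)/(141/35 + 280) = (0 - 179)/(9941/35) = -179*35/9941 = -6265/9941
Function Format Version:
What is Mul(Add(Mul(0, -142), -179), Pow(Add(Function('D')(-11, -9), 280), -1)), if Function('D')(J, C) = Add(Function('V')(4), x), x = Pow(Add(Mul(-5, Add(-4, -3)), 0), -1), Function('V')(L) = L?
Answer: Rational(-6265, 9941) ≈ -0.63022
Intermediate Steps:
x = Rational(1, 35) (x = Pow(Add(Mul(-5, -7), 0), -1) = Pow(Add(35, 0), -1) = Pow(35, -1) = Rational(1, 35) ≈ 0.028571)
Function('D')(J, C) = Rational(141, 35) (Function('D')(J, C) = Add(4, Rational(1, 35)) = Rational(141, 35))
Mul(Add(Mul(0, -142), -179), Pow(Add(Function('D')(-11, -9), 280), -1)) = Mul(Add(Mul(0, -142), -179), Pow(Add(Rational(141, 35), 280), -1)) = Mul(Add(0, -179), Pow(Rational(9941, 35), -1)) = Mul(-179, Rational(35, 9941)) = Rational(-6265, 9941)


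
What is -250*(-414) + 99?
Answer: 103599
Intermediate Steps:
-250*(-414) + 99 = 103500 + 99 = 103599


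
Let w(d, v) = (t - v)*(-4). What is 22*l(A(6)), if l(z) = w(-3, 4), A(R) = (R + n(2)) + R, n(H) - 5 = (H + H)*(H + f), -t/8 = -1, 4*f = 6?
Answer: -352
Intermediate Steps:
f = 3/2 (f = (¼)*6 = 3/2 ≈ 1.5000)
t = 8 (t = -8*(-1) = 8)
n(H) = 5 + 2*H*(3/2 + H) (n(H) = 5 + (H + H)*(H + 3/2) = 5 + (2*H)*(3/2 + H) = 5 + 2*H*(3/2 + H))
w(d, v) = -32 + 4*v (w(d, v) = (8 - v)*(-4) = -32 + 4*v)
A(R) = 19 + 2*R (A(R) = (R + (5 + 2*2² + 3*2)) + R = (R + (5 + 2*4 + 6)) + R = (R + (5 + 8 + 6)) + R = (R + 19) + R = (19 + R) + R = 19 + 2*R)
l(z) = -16 (l(z) = -32 + 4*4 = -32 + 16 = -16)
22*l(A(6)) = 22*(-16) = -352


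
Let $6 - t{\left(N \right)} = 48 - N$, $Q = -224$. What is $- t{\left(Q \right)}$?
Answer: $266$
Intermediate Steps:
$t{\left(N \right)} = -42 + N$ ($t{\left(N \right)} = 6 - \left(48 - N\right) = 6 + \left(-48 + N\right) = -42 + N$)
$- t{\left(Q \right)} = - (-42 - 224) = \left(-1\right) \left(-266\right) = 266$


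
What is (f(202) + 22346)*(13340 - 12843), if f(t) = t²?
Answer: 31385550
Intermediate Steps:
(f(202) + 22346)*(13340 - 12843) = (202² + 22346)*(13340 - 12843) = (40804 + 22346)*497 = 63150*497 = 31385550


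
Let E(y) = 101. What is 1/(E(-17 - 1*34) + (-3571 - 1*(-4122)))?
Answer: 1/652 ≈ 0.0015337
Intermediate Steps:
1/(E(-17 - 1*34) + (-3571 - 1*(-4122))) = 1/(101 + (-3571 - 1*(-4122))) = 1/(101 + (-3571 + 4122)) = 1/(101 + 551) = 1/652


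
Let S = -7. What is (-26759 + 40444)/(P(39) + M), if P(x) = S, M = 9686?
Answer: 13685/9679 ≈ 1.4139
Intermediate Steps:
P(x) = -7
(-26759 + 40444)/(P(39) + M) = (-26759 + 40444)/(-7 + 9686) = 13685/9679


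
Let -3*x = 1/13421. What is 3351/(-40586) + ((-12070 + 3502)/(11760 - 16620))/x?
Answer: -129639870823/1826370 ≈ -70982.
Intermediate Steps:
x = -1/40263 (x = -⅓/13421 = -⅓*1/13421 = -1/40263 ≈ -2.4837e-5)
3351/(-40586) + ((-12070 + 3502)/(11760 - 16620))/x = 3351/(-40586) + ((-12070 + 3502)/(11760 - 16620))/(-1/40263) = 3351*(-1/40586) - 8568/(-4860)*(-40263) = -3351/40586 - 8568*(-1/4860)*(-40263) = -3351/40586 + (238/135)*(-40263) = -3351/40586 - 3194198/45 = -129639870823/1826370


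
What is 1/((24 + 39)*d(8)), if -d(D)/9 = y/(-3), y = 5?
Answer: 1/945 ≈ 0.0010582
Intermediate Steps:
d(D) = 15 (d(D) = -45/(-3) = -45*(-1)/3 = -9*(-5/3) = 15)
1/((24 + 39)*d(8)) = 1/((24 + 39)*15) = 1/(63*15) = 1/945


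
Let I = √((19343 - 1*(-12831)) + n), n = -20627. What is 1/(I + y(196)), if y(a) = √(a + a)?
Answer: 1/(3*√1283 + 14*√2) ≈ 0.0078582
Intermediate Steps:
y(a) = √2*√a (y(a) = √(2*a) = √2*√a)
I = 3*√1283 (I = √((19343 - 1*(-12831)) - 20627) = √((19343 + 12831) - 20627) = √(32174 - 20627) = √11547 = 3*√1283 ≈ 107.46)
1/(I + y(196)) = 1/(3*√1283 + √2*√196) = 1/(3*√1283 + √2*14) = 1/(3*√1283 + 14*√2)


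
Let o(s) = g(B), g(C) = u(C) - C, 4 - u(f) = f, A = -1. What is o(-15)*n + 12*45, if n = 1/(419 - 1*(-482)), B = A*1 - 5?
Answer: 486556/901 ≈ 540.02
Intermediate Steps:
u(f) = 4 - f
B = -6 (B = -1*1 - 5 = -1 - 5 = -6)
g(C) = 4 - 2*C (g(C) = (4 - C) - C = 4 - 2*C)
o(s) = 16 (o(s) = 4 - 2*(-6) = 4 + 12 = 16)
n = 1/901 (n = 1/(419 + 482) = 1/901 ≈ 0.0011099)
o(-15)*n + 12*45 = 16*(1/901) + 12*45 = 16/901 + 540 = 486556/901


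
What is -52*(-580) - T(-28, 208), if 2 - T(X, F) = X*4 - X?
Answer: 30074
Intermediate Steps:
T(X, F) = 2 - 3*X (T(X, F) = 2 - (X*4 - X) = 2 - (4*X - X) = 2 - 3*X)
-52*(-580) - T(-28, 208) = -52*(-580) - (2 - 3*(-28)) = 30160 - (2 + 84) = 30160 - 1*86 = 30160 - 86 = 30074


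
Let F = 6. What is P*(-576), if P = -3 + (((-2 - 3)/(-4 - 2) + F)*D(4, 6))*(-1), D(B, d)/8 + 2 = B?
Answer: 64704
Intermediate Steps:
D(B, d) = -16 + 8*B
P = -337/3 (P = -3 + (((-2 - 3)/(-4 - 2) + 6)*(-16 + 8*4))*(-1) = -3 + ((-5/(-6) + 6)*(-16 + 32))*(-1) = -3 + ((-5*(-1/6) + 6)*16)*(-1) = -3 + ((5/6 + 6)*16)*(-1) = -3 + ((41/6)*16)*(-1) = -3 + (328/3)*(-1) = -3 - 328/3 = -337/3 ≈ -112.33)
P*(-576) = -337/3*(-576) = 64704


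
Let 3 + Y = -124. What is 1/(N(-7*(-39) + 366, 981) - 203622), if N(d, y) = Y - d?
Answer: -1/204388 ≈ -4.8927e-6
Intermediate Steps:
Y = -127 (Y = -3 - 124 = -127)
N(d, y) = -127 - d
1/(N(-7*(-39) + 366, 981) - 203622) = 1/((-127 - (-7*(-39) + 366)) - 203622) = 1/((-127 - (273 + 366)) - 203622) = 1/((-127 - 1*639) - 203622) = 1/((-127 - 639) - 203622) = 1/(-766 - 203622) = 1/(-204388) = -1/204388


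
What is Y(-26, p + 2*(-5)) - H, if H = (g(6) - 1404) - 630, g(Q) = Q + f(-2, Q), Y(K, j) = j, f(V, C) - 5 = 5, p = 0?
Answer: 2008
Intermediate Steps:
f(V, C) = 10 (f(V, C) = 5 + 5 = 10)
g(Q) = 10 + Q (g(Q) = Q + 10 = 10 + Q)
H = -2018 (H = ((10 + 6) - 1404) - 630 = (16 - 1404) - 630 = -1388 - 630 = -2018)
Y(-26, p + 2*(-5)) - H = (0 + 2*(-5)) - 1*(-2018) = (0 - 10) + 2018 = -10 + 2018 = 2008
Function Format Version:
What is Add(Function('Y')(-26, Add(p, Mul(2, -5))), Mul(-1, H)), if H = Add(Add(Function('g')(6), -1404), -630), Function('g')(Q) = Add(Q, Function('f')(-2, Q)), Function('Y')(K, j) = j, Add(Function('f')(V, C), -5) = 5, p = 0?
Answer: 2008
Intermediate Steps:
Function('f')(V, C) = 10 (Function('f')(V, C) = Add(5, 5) = 10)
Function('g')(Q) = Add(10, Q) (Function('g')(Q) = Add(Q, 10) = Add(10, Q))
H = -2018 (H = Add(Add(Add(10, 6), -1404), -630) = Add(Add(16, -1404), -630) = Add(-1388, -630) = -2018)
Add(Function('Y')(-26, Add(p, Mul(2, -5))), Mul(-1, H)) = Add(Add(0, Mul(2, -5)), Mul(-1, -2018)) = Add(Add(0, -10), 2018) = Add(-10, 2018) = 2008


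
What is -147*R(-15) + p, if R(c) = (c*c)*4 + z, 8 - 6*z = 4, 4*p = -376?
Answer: -132492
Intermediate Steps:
p = -94 (p = (¼)*(-376) = -94)
z = ⅔ (z = 4/3 - ⅙*4 = 4/3 - ⅔ = ⅔ ≈ 0.66667)
R(c) = ⅔ + 4*c² (R(c) = (c*c)*4 + ⅔ = c²*4 + ⅔ = 4*c² + ⅔ = ⅔ + 4*c²)
-147*R(-15) + p = -147*(⅔ + 4*(-15)²) - 94 = -147*(⅔ + 4*225) - 94 = -147*(⅔ + 900) - 94 = -147*2702/3 - 94 = -132398 - 94 = -132492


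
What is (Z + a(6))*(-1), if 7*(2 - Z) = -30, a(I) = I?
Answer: -86/7 ≈ -12.286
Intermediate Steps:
Z = 44/7 (Z = 2 - ⅐*(-30) = 2 + 30/7 = 44/7 ≈ 6.2857)
(Z + a(6))*(-1) = (44/7 + 6)*(-1) = (86/7)*(-1) = -86/7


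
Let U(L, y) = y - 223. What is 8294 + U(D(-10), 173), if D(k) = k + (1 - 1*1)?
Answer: 8244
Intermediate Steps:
D(k) = k (D(k) = k + (1 - 1) = k + 0 = k)
U(L, y) = -223 + y
8294 + U(D(-10), 173) = 8294 + (-223 + 173) = 8294 - 50 = 8244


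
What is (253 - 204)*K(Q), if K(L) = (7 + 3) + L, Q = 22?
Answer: 1568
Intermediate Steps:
K(L) = 10 + L
(253 - 204)*K(Q) = (253 - 204)*(10 + 22) = 49*32 = 1568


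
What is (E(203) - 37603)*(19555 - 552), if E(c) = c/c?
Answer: -714550806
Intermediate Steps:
E(c) = 1
(E(203) - 37603)*(19555 - 552) = (1 - 37603)*(19555 - 552) = -37602*19003 = -714550806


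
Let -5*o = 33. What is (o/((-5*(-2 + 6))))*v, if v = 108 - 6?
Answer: 1683/50 ≈ 33.660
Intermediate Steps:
o = -33/5 (o = -⅕*33 = -33/5 ≈ -6.6000)
v = 102
(o/((-5*(-2 + 6))))*v = -33*(-1/(5*(-2 + 6)))/5*102 = -33/(5*((-5*4)))*102 = -33/5/(-20)*102 = -33/5*(-1/20)*102 = (33/100)*102 = 1683/50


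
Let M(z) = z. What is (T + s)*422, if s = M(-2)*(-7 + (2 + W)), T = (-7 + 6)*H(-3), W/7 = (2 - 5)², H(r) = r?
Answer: -47686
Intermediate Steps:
W = 63 (W = 7*(2 - 5)² = 7*(-3)² = 7*9 = 63)
T = 3 (T = (-7 + 6)*(-3) = -1*(-3) = 3)
s = -116 (s = -2*(-7 + (2 + 63)) = -2*(-7 + 65) = -2*58 = -116)
(T + s)*422 = (3 - 116)*422 = -113*422 = -47686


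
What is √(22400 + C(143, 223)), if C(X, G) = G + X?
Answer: √22766 ≈ 150.88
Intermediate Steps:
√(22400 + C(143, 223)) = √(22400 + (223 + 143)) = √(22400 + 366) = √22766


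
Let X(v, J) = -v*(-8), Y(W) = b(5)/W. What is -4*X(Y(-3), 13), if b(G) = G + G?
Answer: 320/3 ≈ 106.67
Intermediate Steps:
b(G) = 2*G
Y(W) = 10/W (Y(W) = (2*5)/W = 10/W)
X(v, J) = 8*v (X(v, J) = -(-8)*v = 8*v)
-4*X(Y(-3), 13) = -32*10/(-3) = -32*10*(-⅓) = -32*(-10)/3 = -4*(-80/3) = 320/3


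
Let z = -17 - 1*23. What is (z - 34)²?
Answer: 5476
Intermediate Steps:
z = -40 (z = -17 - 23 = -40)
(z - 34)² = (-40 - 34)² = (-74)² = 5476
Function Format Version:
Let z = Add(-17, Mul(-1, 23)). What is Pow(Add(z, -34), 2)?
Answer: 5476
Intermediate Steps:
z = -40 (z = Add(-17, -23) = -40)
Pow(Add(z, -34), 2) = Pow(Add(-40, -34), 2) = Pow(-74, 2) = 5476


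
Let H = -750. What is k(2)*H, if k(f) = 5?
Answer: -3750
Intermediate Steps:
k(2)*H = 5*(-750) = -3750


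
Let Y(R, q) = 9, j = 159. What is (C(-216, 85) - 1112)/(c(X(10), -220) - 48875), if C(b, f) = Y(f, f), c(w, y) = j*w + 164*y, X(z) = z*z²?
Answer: -1103/74045 ≈ -0.014896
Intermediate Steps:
X(z) = z³
c(w, y) = 159*w + 164*y
C(b, f) = 9
(C(-216, 85) - 1112)/(c(X(10), -220) - 48875) = (9 - 1112)/((159*10³ + 164*(-220)) - 48875) = -1103/((159*1000 - 36080) - 48875) = -1103/((159000 - 36080) - 48875) = -1103/(122920 - 48875) = -1103/74045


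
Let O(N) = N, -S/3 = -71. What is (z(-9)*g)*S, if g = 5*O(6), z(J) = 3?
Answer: 19170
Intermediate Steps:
S = 213 (S = -3*(-71) = 213)
g = 30 (g = 5*6 = 30)
(z(-9)*g)*S = (3*30)*213 = 90*213 = 19170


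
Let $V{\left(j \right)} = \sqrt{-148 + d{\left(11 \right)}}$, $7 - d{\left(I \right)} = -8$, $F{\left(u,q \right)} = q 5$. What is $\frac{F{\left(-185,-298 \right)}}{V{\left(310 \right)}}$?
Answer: $\frac{1490 i \sqrt{133}}{133} \approx 129.2 i$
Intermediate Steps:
$F{\left(u,q \right)} = 5 q$
$d{\left(I \right)} = 15$ ($d{\left(I \right)} = 7 - -8 = 7 + 8 = 15$)
$V{\left(j \right)} = i \sqrt{133}$ ($V{\left(j \right)} = \sqrt{-148 + 15} = \sqrt{-133} = i \sqrt{133}$)
$\frac{F{\left(-185,-298 \right)}}{V{\left(310 \right)}} = \frac{5 \left(-298\right)}{i \sqrt{133}} = - 1490 \left(- \frac{i \sqrt{133}}{133}\right) = \frac{1490 i \sqrt{133}}{133}$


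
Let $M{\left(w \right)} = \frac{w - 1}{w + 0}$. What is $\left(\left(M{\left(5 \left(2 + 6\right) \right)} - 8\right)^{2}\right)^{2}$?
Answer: $\frac{6234839521}{2560000} \approx 2435.5$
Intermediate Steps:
$M{\left(w \right)} = \frac{-1 + w}{w}$
$\left(\left(M{\left(5 \left(2 + 6\right) \right)} - 8\right)^{2}\right)^{2} = \left(\left(\frac{-1 + 5 \left(2 + 6\right)}{5 \left(2 + 6\right)} - 8\right)^{2}\right)^{2} = \left(\left(\frac{-1 + 5 \cdot 8}{5 \cdot 8} - 8\right)^{2}\right)^{2} = \left(\left(\frac{-1 + 40}{40} - 8\right)^{2}\right)^{2} = \left(\left(\frac{1}{40} \cdot 39 - 8\right)^{2}\right)^{2} = \left(\left(\frac{39}{40} - 8\right)^{2}\right)^{2} = \left(\left(- \frac{281}{40}\right)^{2}\right)^{2} = \left(\frac{78961}{1600}\right)^{2} = \frac{6234839521}{2560000}$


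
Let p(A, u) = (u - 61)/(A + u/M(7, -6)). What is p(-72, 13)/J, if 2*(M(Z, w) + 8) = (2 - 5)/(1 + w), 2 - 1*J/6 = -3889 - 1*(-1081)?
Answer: 154/3985985 ≈ 3.8635e-5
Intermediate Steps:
J = 16860 (J = 12 - 6*(-3889 - 1*(-1081)) = 12 - 6*(-3889 + 1081) = 12 - 6*(-2808) = 12 + 16848 = 16860)
M(Z, w) = -8 - 3/(2*(1 + w)) (M(Z, w) = -8 + ((2 - 5)/(1 + w))/2 = -8 + (-3/(1 + w))/2 = -8 - 3/(2*(1 + w)))
p(A, u) = (-61 + u)/(A - 10*u/77) (p(A, u) = (u - 61)/(A + u/(((-19 - 16*(-6))/(2*(1 - 6))))) = (-61 + u)/(A + u/(((1/2)*(-19 + 96)/(-5)))) = (-61 + u)/(A + u/(((1/2)*(-1/5)*77))) = (-61 + u)/(A + u/(-77/10)) = (-61 + u)/(A + u*(-10/77)) = (-61 + u)/(A - 10*u/77))
p(-72, 13)/J = (77*(61 - 1*13)/(-77*(-72) + 10*13))/16860 = (77*(61 - 13)/(5544 + 130))*(1/16860) = (77*48/5674)*(1/16860) = (77*(1/5674)*48)*(1/16860) = (1848/2837)*(1/16860) = 154/3985985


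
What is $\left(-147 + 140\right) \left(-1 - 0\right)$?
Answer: $7$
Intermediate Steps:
$\left(-147 + 140\right) \left(-1 - 0\right) = - 7 \left(-1 + 0\right) = \left(-7\right) \left(-1\right) = 7$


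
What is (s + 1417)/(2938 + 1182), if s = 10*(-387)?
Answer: -2453/4120 ≈ -0.59539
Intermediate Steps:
s = -3870
(s + 1417)/(2938 + 1182) = (-3870 + 1417)/(2938 + 1182) = -2453/4120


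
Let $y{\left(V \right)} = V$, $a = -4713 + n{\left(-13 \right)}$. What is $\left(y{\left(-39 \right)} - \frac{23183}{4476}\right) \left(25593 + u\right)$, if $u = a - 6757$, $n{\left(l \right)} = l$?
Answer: $- \frac{1395105085}{2238} \approx -6.2337 \cdot 10^{5}$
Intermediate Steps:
$a = -4726$ ($a = -4713 - 13 = -4726$)
$u = -11483$ ($u = -4726 - 6757 = -11483$)
$\left(y{\left(-39 \right)} - \frac{23183}{4476}\right) \left(25593 + u\right) = \left(-39 - \frac{23183}{4476}\right) \left(25593 - 11483\right) = \left(-39 - \frac{23183}{4476}\right) 14110 = \left(- \frac{197747}{4476}\right) 14110 = - \frac{1395105085}{2238}$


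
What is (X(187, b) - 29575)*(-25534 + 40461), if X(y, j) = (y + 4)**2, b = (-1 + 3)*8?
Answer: 103085862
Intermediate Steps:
b = 16 (b = 2*8 = 16)
X(y, j) = (4 + y)**2
(X(187, b) - 29575)*(-25534 + 40461) = ((4 + 187)**2 - 29575)*(-25534 + 40461) = (191**2 - 29575)*14927 = (36481 - 29575)*14927 = 6906*14927 = 103085862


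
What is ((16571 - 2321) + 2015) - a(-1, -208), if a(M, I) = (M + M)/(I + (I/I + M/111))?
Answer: 186868474/11489 ≈ 16265.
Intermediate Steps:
a(M, I) = 2*M/(1 + I + M/111) (a(M, I) = (2*M)/(I + (1 + M*(1/111))) = (2*M)/(I + (1 + M/111)) = (2*M)/(1 + I + M/111) = 2*M/(1 + I + M/111))
((16571 - 2321) + 2015) - a(-1, -208) = ((16571 - 2321) + 2015) - 222*(-1)/(111 - 1 + 111*(-208)) = (14250 + 2015) - 222*(-1)/(111 - 1 - 23088) = 16265 - 222*(-1)/(-22978) = 16265 - 222*(-1)*(-1)/22978 = 16265 - 1*111/11489 = 16265 - 111/11489 = 186868474/11489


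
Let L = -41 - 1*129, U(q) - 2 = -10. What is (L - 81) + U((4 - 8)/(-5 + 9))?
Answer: -259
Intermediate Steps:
U(q) = -8 (U(q) = 2 - 10 = -8)
L = -170 (L = -41 - 129 = -170)
(L - 81) + U((4 - 8)/(-5 + 9)) = (-170 - 81) - 8 = -251 - 8 = -259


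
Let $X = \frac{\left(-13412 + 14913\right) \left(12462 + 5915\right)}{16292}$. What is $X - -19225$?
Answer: $\frac{340797577}{16292} \approx 20918.0$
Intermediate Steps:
$X = \frac{27583877}{16292}$ ($X = 1501 \cdot 18377 \cdot \frac{1}{16292} = 27583877 \cdot \frac{1}{16292} = \frac{27583877}{16292} \approx 1693.1$)
$X - -19225 = \frac{27583877}{16292} - -19225 = \frac{27583877}{16292} + 19225 = \frac{340797577}{16292}$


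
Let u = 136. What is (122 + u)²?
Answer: 66564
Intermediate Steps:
(122 + u)² = (122 + 136)² = 258² = 66564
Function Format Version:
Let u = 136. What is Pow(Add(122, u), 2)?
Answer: 66564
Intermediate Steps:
Pow(Add(122, u), 2) = Pow(Add(122, 136), 2) = Pow(258, 2) = 66564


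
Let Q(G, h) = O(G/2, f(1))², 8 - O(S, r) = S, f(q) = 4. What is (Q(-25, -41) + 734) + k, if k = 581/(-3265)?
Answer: 15072181/13060 ≈ 1154.1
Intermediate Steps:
k = -581/3265 (k = 581*(-1/3265) = -581/3265 ≈ -0.17795)
O(S, r) = 8 - S
Q(G, h) = (8 - G/2)²
(Q(-25, -41) + 734) + k = ((-16 - 25)²/4 + 734) - 581/3265 = ((¼)*(-41)² + 734) - 581/3265 = ((¼)*1681 + 734) - 581/3265 = (1681/4 + 734) - 581/3265 = 4617/4 - 581/3265 = 15072181/13060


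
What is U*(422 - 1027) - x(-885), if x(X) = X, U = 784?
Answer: -473435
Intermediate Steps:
U*(422 - 1027) - x(-885) = 784*(422 - 1027) - 1*(-885) = 784*(-605) + 885 = -474320 + 885 = -473435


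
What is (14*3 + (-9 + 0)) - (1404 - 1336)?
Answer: -35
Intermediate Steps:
(14*3 + (-9 + 0)) - (1404 - 1336) = (42 - 9) - 1*68 = 33 - 68 = -35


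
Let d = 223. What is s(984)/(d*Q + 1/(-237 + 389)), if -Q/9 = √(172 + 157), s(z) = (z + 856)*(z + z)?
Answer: -550410240/30618070507583 - 167910349455360*√329/30618070507583 ≈ -99.471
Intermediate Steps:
s(z) = 2*z*(856 + z) (s(z) = (856 + z)*(2*z) = 2*z*(856 + z))
Q = -9*√329 (Q = -9*√(172 + 157) = -9*√329 ≈ -163.25)
s(984)/(d*Q + 1/(-237 + 389)) = (2*984*(856 + 984))/(223*(-9*√329) + 1/(-237 + 389)) = (2*984*1840)/(-2007*√329 + 1/152) = 3621120/(-2007*√329 + 1/152) = 3621120/(1/152 - 2007*√329)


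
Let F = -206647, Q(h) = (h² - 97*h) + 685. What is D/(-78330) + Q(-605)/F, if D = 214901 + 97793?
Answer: -999372116/165169995 ≈ -6.0506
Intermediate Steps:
Q(h) = 685 + h² - 97*h
D = 312694
D/(-78330) + Q(-605)/F = 312694/(-78330) + (685 + (-605)² - 97*(-605))/(-206647) = 312694*(-1/78330) + (685 + 366025 + 58685)*(-1/206647) = -156347/39165 + 425395*(-1/206647) = -156347/39165 - 425395/206647 = -999372116/165169995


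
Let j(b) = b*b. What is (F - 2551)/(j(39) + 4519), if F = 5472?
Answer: 2921/6040 ≈ 0.48361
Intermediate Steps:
j(b) = b²
(F - 2551)/(j(39) + 4519) = (5472 - 2551)/(39² + 4519) = 2921/(1521 + 4519) = 2921/6040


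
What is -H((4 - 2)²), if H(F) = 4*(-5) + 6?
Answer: 14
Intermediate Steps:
H(F) = -14 (H(F) = -20 + 6 = -14)
-H((4 - 2)²) = -1*(-14) = 14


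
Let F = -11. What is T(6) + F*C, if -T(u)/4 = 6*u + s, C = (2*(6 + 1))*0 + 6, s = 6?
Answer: -234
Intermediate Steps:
C = 6 (C = (2*7)*0 + 6 = 14*0 + 6 = 0 + 6 = 6)
T(u) = -24 - 24*u (T(u) = -4*(6*u + 6) = -4*(6 + 6*u) = -24 - 24*u)
T(6) + F*C = (-24 - 24*6) - 11*6 = (-24 - 144) - 66 = -168 - 66 = -234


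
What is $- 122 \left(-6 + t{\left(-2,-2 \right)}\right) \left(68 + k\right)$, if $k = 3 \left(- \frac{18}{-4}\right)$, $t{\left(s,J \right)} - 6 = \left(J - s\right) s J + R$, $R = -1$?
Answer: $9943$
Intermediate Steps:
$t{\left(s,J \right)} = 5 + J s \left(J - s\right)$ ($t{\left(s,J \right)} = 6 + \left(\left(J - s\right) s J - 1\right) = 6 + \left(s \left(J - s\right) J - 1\right) = 6 + \left(J s \left(J - s\right) - 1\right) = 6 + \left(-1 + J s \left(J - s\right)\right) = 5 + J s \left(J - s\right)$)
$k = \frac{27}{2}$ ($k = 3 \left(\left(-18\right) \left(- \frac{1}{4}\right)\right) = 3 \cdot \frac{9}{2} = \frac{27}{2} \approx 13.5$)
$- 122 \left(-6 + t{\left(-2,-2 \right)}\right) \left(68 + k\right) = - 122 \left(-6 - -5\right) \left(68 + \frac{27}{2}\right) = - 122 \left(-6 - \left(3 - 8\right)\right) \frac{163}{2} = - 122 \left(-6 + \left(5 - 8 + 8\right)\right) \frac{163}{2} = - 122 \left(-6 + 5\right) \frac{163}{2} = - 122 \left(\left(-1\right) \frac{163}{2}\right) = \left(-122\right) \left(- \frac{163}{2}\right) = 9943$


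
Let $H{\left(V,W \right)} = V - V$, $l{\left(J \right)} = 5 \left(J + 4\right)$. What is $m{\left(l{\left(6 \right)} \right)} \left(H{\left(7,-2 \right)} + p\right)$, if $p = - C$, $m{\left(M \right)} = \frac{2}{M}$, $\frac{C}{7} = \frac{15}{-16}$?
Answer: $\frac{21}{80} \approx 0.2625$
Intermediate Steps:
$l{\left(J \right)} = 20 + 5 J$ ($l{\left(J \right)} = 5 \left(4 + J\right) = 20 + 5 J$)
$C = - \frac{105}{16}$ ($C = 7 \frac{15}{-16} = 7 \cdot 15 \left(- \frac{1}{16}\right) = 7 \left(- \frac{15}{16}\right) = - \frac{105}{16} \approx -6.5625$)
$H{\left(V,W \right)} = 0$
$p = \frac{105}{16}$ ($p = \left(-1\right) \left(- \frac{105}{16}\right) = \frac{105}{16} \approx 6.5625$)
$m{\left(l{\left(6 \right)} \right)} \left(H{\left(7,-2 \right)} + p\right) = \frac{2}{20 + 5 \cdot 6} \left(0 + \frac{105}{16}\right) = \frac{2}{20 + 30} \cdot \frac{105}{16} = \frac{2}{50} \cdot \frac{105}{16} = 2 \cdot \frac{1}{50} \cdot \frac{105}{16} = \frac{1}{25} \cdot \frac{105}{16} = \frac{21}{80}$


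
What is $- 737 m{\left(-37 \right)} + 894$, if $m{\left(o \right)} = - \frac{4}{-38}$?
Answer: $\frac{15512}{19} \approx 816.42$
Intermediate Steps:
$m{\left(o \right)} = \frac{2}{19}$ ($m{\left(o \right)} = \left(-4\right) \left(- \frac{1}{38}\right) = \frac{2}{19}$)
$- 737 m{\left(-37 \right)} + 894 = \left(-737\right) \frac{2}{19} + 894 = - \frac{1474}{19} + 894 = \frac{15512}{19}$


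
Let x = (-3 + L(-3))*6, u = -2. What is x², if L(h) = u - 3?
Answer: 2304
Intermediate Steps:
L(h) = -5 (L(h) = -2 - 3 = -5)
x = -48 (x = (-3 - 5)*6 = -8*6 = -48)
x² = (-48)² = 2304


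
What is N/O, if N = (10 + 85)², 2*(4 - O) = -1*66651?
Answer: 18050/66659 ≈ 0.27078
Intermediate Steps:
O = 66659/2 (O = 4 - (-1)*66651/2 = 4 - ½*(-66651) = 4 + 66651/2 = 66659/2 ≈ 33330.)
N = 9025 (N = 95² = 9025)
N/O = 9025/(66659/2) = 9025*(2/66659) = 18050/66659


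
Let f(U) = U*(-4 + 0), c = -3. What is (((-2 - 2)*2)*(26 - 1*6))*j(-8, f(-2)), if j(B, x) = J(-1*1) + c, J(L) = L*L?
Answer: 320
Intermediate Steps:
J(L) = L**2
f(U) = -4*U (f(U) = U*(-4) = -4*U)
j(B, x) = -2 (j(B, x) = (-1*1)**2 - 3 = (-1)**2 - 3 = 1 - 3 = -2)
(((-2 - 2)*2)*(26 - 1*6))*j(-8, f(-2)) = (((-2 - 2)*2)*(26 - 1*6))*(-2) = ((-4*2)*(26 - 6))*(-2) = -8*20*(-2) = -160*(-2) = 320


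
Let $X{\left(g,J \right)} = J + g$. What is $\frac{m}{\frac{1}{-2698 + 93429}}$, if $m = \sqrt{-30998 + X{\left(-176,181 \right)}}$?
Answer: $90731 i \sqrt{30993} \approx 1.5973 \cdot 10^{7} i$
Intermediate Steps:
$m = i \sqrt{30993}$ ($m = \sqrt{-30998 + \left(181 - 176\right)} = \sqrt{-30998 + 5} = \sqrt{-30993} = i \sqrt{30993} \approx 176.05 i$)
$\frac{m}{\frac{1}{-2698 + 93429}} = \frac{i \sqrt{30993}}{\frac{1}{-2698 + 93429}} = \frac{i \sqrt{30993}}{\frac{1}{90731}} = i \sqrt{30993} \frac{1}{\frac{1}{90731}} = i \sqrt{30993} \cdot 90731 = 90731 i \sqrt{30993}$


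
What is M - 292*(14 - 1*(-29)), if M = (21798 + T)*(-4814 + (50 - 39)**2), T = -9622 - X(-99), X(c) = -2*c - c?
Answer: -55760703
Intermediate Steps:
X(c) = -3*c
T = -9919 (T = -9622 - (-3)*(-99) = -9622 - 1*297 = -9622 - 297 = -9919)
M = -55748147 (M = (21798 - 9919)*(-4814 + (50 - 39)**2) = 11879*(-4814 + 11**2) = 11879*(-4814 + 121) = 11879*(-4693) = -55748147)
M - 292*(14 - 1*(-29)) = -55748147 - 292*(14 - 1*(-29)) = -55748147 - 292*(14 + 29) = -55748147 - 292*43 = -55748147 - 12556 = -55760703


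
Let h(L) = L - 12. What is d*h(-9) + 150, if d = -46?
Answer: 1116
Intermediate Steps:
h(L) = -12 + L
d*h(-9) + 150 = -46*(-12 - 9) + 150 = -46*(-21) + 150 = 966 + 150 = 1116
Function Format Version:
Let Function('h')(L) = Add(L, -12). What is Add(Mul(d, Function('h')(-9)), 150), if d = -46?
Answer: 1116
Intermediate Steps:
Function('h')(L) = Add(-12, L)
Add(Mul(d, Function('h')(-9)), 150) = Add(Mul(-46, Add(-12, -9)), 150) = Add(Mul(-46, -21), 150) = Add(966, 150) = 1116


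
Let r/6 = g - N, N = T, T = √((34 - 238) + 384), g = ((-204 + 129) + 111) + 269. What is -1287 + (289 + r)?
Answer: 832 - 36*√5 ≈ 751.50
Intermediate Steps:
g = 305 (g = (-75 + 111) + 269 = 36 + 269 = 305)
T = 6*√5 (T = √(-204 + 384) = √180 = 6*√5 ≈ 13.416)
N = 6*√5 ≈ 13.416
r = 1830 - 36*√5 (r = 6*(305 - 6*√5) = 1830 - 36*√5 ≈ 1749.5)
-1287 + (289 + r) = -1287 + (289 + (1830 - 36*√5)) = -1287 + (2119 - 36*√5) = 832 - 36*√5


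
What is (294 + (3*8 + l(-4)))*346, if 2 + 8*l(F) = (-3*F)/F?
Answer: 439247/4 ≈ 1.0981e+5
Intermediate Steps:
l(F) = -5/8 (l(F) = -¼ + ((-3*F)/F)/8 = -¼ + (⅛)*(-3) = -¼ - 3/8 = -5/8)
(294 + (3*8 + l(-4)))*346 = (294 + (3*8 - 5/8))*346 = (294 + (24 - 5/8))*346 = (294 + 187/8)*346 = (2539/8)*346 = 439247/4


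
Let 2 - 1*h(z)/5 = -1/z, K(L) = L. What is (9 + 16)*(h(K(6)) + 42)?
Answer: 7925/6 ≈ 1320.8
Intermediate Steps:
h(z) = 10 + 5/z (h(z) = 10 - (-5)/z = 10 + 5/z)
(9 + 16)*(h(K(6)) + 42) = (9 + 16)*((10 + 5/6) + 42) = 25*((10 + 5*(1/6)) + 42) = 25*((10 + 5/6) + 42) = 25*(65/6 + 42) = 25*(317/6) = 7925/6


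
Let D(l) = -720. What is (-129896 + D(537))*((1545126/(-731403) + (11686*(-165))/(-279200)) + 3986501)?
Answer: -443046886513364073773/850865490 ≈ -5.2070e+11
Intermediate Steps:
(-129896 + D(537))*((1545126/(-731403) + (11686*(-165))/(-279200)) + 3986501) = (-129896 - 720)*((1545126/(-731403) + (11686*(-165))/(-279200)) + 3986501) = -130616*((1545126*(-1/731403) - 1928190*(-1/279200)) + 3986501) = -130616*((-515042/243801 + 192819/27920) + 3986501) = -130616*(32629492379/6806923920 + 3986501) = -130616*27135841643496299/6806923920 = -443046886513364073773/850865490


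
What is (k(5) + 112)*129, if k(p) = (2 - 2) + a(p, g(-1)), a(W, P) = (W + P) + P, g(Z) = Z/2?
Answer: 14964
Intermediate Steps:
g(Z) = Z/2 (g(Z) = Z*(1/2) = Z/2)
a(W, P) = W + 2*P (a(W, P) = (P + W) + P = W + 2*P)
k(p) = -1 + p (k(p) = (2 - 2) + (p + 2*((1/2)*(-1))) = 0 + (p + 2*(-1/2)) = 0 + (p - 1) = 0 + (-1 + p) = -1 + p)
(k(5) + 112)*129 = ((-1 + 5) + 112)*129 = (4 + 112)*129 = 116*129 = 14964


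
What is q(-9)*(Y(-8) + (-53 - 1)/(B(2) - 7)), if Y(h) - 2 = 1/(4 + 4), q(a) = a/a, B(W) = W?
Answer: 517/40 ≈ 12.925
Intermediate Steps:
q(a) = 1
Y(h) = 17/8 (Y(h) = 2 + 1/(4 + 4) = 2 + 1/8 = 2 + ⅛ = 17/8)
q(-9)*(Y(-8) + (-53 - 1)/(B(2) - 7)) = 1*(17/8 + (-53 - 1)/(2 - 7)) = 1*(17/8 - 54/(-5)) = 1*(17/8 - 54*(-⅕)) = 1*(17/8 + 54/5) = 1*(517/40) = 517/40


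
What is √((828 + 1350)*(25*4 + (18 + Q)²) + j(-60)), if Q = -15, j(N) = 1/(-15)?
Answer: √53415435/15 ≈ 487.24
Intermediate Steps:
j(N) = -1/15
√((828 + 1350)*(25*4 + (18 + Q)²) + j(-60)) = √((828 + 1350)*(25*4 + (18 - 15)²) - 1/15) = √(2178*(100 + 3²) - 1/15) = √(2178*(100 + 9) - 1/15) = √(2178*109 - 1/15) = √(237402 - 1/15) = √(3561029/15) = √53415435/15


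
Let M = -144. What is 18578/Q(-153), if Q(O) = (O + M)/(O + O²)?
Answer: -48005552/33 ≈ -1.4547e+6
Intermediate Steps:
Q(O) = (-144 + O)/(O + O²) (Q(O) = (O - 144)/(O + O²) = (-144 + O)/(O + O²))
18578/Q(-153) = 18578/(((-144 - 153)/((-153)*(1 - 153)))) = 18578/((-1/153*(-297)/(-152))) = 18578/((-1/153*(-1/152)*(-297))) = 18578/(-33/2584) = 18578*(-2584/33) = -48005552/33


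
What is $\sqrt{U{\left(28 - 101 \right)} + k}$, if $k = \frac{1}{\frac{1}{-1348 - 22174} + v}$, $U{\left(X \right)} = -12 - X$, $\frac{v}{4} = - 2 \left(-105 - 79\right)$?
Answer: $\frac{\sqrt{73130536220708955}}{34624383} \approx 7.8103$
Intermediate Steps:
$v = 1472$ ($v = 4 \left(- 2 \left(-105 - 79\right)\right) = 4 \left(\left(-2\right) \left(-184\right)\right) = 4 \cdot 368 = 1472$)
$k = \frac{23522}{34624383}$ ($k = \frac{1}{\frac{1}{-1348 - 22174} + 1472} = \frac{1}{\frac{1}{-23522} + 1472} = \frac{1}{- \frac{1}{23522} + 1472} = \frac{1}{\frac{34624383}{23522}} = \frac{23522}{34624383} \approx 0.00067935$)
$\sqrt{U{\left(28 - 101 \right)} + k} = \sqrt{\left(-12 - \left(28 - 101\right)\right) + \frac{23522}{34624383}} = \sqrt{\left(-12 - -73\right) + \frac{23522}{34624383}} = \sqrt{\left(-12 + 73\right) + \frac{23522}{34624383}} = \sqrt{61 + \frac{23522}{34624383}} = \sqrt{\frac{2112110885}{34624383}} = \frac{\sqrt{73130536220708955}}{34624383}$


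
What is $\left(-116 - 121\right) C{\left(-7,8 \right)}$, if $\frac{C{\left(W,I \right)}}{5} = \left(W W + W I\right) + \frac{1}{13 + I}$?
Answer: $\frac{57670}{7} \approx 8238.6$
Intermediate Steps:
$C{\left(W,I \right)} = 5 W^{2} + \frac{5}{13 + I} + 5 I W$ ($C{\left(W,I \right)} = 5 \left(\left(W W + W I\right) + \frac{1}{13 + I}\right) = 5 \left(\left(W^{2} + I W\right) + \frac{1}{13 + I}\right) = 5 \left(W^{2} + \frac{1}{13 + I} + I W\right) = 5 W^{2} + \frac{5}{13 + I} + 5 I W$)
$\left(-116 - 121\right) C{\left(-7,8 \right)} = \left(-116 - 121\right) \frac{5 \left(1 + 13 \left(-7\right)^{2} + 8 \left(-7\right)^{2} - 7 \cdot 8^{2} + 13 \cdot 8 \left(-7\right)\right)}{13 + 8} = - 237 \frac{5 \left(1 + 13 \cdot 49 + 8 \cdot 49 - 448 - 728\right)}{21} = - 237 \cdot 5 \cdot \frac{1}{21} \left(1 + 637 + 392 - 448 - 728\right) = - 237 \cdot 5 \cdot \frac{1}{21} \left(-146\right) = \left(-237\right) \left(- \frac{730}{21}\right) = \frac{57670}{7}$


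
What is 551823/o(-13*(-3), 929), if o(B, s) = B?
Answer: 183941/13 ≈ 14149.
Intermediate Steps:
551823/o(-13*(-3), 929) = 551823/((-13*(-3))) = 551823/39 = 551823*(1/39) = 183941/13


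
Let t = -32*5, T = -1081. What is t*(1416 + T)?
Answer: -53600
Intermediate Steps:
t = -160
t*(1416 + T) = -160*(1416 - 1081) = -160*335 = -53600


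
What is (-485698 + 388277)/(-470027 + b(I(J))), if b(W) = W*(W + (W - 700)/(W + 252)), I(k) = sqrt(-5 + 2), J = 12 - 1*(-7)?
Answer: 97421*(sqrt(3) - 252*I)/(39*(-3037117*I + 12070*sqrt(3))) ≈ 0.20727 - 2.1214e-6*I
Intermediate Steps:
J = 19 (J = 12 + 7 = 19)
I(k) = I*sqrt(3) (I(k) = sqrt(-3) = I*sqrt(3))
b(W) = W*(W + (-700 + W)/(252 + W))
(-485698 + 388277)/(-470027 + b(I(J))) = (-485698 + 388277)/(-470027 + (I*sqrt(3))*(-700 + (I*sqrt(3))**2 + 253*(I*sqrt(3)))/(252 + I*sqrt(3))) = -97421/(-470027 + (I*sqrt(3))*(-700 - 3 + 253*I*sqrt(3))/(252 + I*sqrt(3))) = -97421/(-470027 + (I*sqrt(3))*(-703 + 253*I*sqrt(3))/(252 + I*sqrt(3))) = -97421/(-470027 + I*sqrt(3)*(-703 + 253*I*sqrt(3))/(252 + I*sqrt(3)))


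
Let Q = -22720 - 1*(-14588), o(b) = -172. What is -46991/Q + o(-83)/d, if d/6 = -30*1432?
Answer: 757112429/131006520 ≈ 5.7792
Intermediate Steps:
d = -257760 (d = 6*(-30*1432) = 6*(-42960) = -257760)
Q = -8132 (Q = -22720 + 14588 = -8132)
-46991/Q + o(-83)/d = -46991/(-8132) - 172/(-257760) = -46991*(-1/8132) - 172*(-1/257760) = 46991/8132 + 43/64440 = 757112429/131006520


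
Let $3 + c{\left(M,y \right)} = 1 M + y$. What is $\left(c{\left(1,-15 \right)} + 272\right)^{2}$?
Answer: $65025$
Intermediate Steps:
$c{\left(M,y \right)} = -3 + M + y$ ($c{\left(M,y \right)} = -3 + \left(1 M + y\right) = -3 + \left(M + y\right) = -3 + M + y$)
$\left(c{\left(1,-15 \right)} + 272\right)^{2} = \left(\left(-3 + 1 - 15\right) + 272\right)^{2} = \left(-17 + 272\right)^{2} = 255^{2} = 65025$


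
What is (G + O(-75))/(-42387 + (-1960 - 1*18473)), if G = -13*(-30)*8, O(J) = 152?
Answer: -818/15705 ≈ -0.052085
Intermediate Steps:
G = 3120 (G = 390*8 = 3120)
(G + O(-75))/(-42387 + (-1960 - 1*18473)) = (3120 + 152)/(-42387 + (-1960 - 1*18473)) = 3272/(-42387 + (-1960 - 18473)) = 3272/(-42387 - 20433) = 3272/(-62820) = 3272*(-1/62820) = -818/15705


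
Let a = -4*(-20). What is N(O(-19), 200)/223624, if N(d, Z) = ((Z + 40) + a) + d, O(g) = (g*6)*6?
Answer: -91/55906 ≈ -0.0016277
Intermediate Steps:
a = 80
O(g) = 36*g (O(g) = (6*g)*6 = 36*g)
N(d, Z) = 120 + Z + d (N(d, Z) = ((Z + 40) + 80) + d = ((40 + Z) + 80) + d = (120 + Z) + d = 120 + Z + d)
N(O(-19), 200)/223624 = (120 + 200 + 36*(-19))/223624 = (120 + 200 - 684)*(1/223624) = -364*1/223624 = -91/55906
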